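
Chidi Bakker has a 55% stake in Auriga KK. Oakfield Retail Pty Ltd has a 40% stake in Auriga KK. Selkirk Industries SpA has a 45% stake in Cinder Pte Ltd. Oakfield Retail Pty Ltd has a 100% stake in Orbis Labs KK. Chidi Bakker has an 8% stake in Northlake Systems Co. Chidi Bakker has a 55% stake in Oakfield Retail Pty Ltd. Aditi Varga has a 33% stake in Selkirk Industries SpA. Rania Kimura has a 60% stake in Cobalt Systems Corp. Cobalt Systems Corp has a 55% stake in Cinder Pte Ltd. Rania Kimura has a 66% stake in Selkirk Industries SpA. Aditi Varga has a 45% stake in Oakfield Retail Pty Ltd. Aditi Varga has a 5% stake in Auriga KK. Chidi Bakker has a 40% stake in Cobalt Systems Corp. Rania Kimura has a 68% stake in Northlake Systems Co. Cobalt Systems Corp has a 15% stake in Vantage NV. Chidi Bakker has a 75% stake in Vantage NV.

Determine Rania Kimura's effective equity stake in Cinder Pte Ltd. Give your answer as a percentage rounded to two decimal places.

Rania reaches Cinder along 2 paths.
Via Cobalt: 60% × 55% = 33%.
Via Selkirk: 66% × 45% = 29.7%.
Total: 33% + 29.7% = 62.7%.
Rounded: 62.70%.

62.70%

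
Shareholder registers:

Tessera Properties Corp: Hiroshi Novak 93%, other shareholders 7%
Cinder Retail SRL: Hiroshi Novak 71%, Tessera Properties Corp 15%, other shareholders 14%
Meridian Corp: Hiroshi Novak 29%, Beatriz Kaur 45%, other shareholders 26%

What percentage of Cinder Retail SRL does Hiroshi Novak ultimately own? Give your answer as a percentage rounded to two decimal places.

84.95%

Hiroshi reaches Cinder along 2 paths.
Direct stake: 71% = 71%.
Via Tessera: 93% × 15% = 13.95%.
Total: 71% + 13.95% = 84.95%.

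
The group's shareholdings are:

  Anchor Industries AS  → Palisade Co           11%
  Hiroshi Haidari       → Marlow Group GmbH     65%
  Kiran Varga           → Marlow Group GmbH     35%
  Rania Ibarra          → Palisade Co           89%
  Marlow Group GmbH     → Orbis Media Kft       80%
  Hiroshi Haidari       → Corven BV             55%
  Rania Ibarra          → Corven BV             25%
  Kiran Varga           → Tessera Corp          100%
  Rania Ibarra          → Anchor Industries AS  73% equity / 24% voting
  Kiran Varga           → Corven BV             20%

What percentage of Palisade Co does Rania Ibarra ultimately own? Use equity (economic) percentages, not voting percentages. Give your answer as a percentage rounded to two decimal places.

97.03%

Rania reaches Palisade along 2 paths.
Direct stake: 89% = 89%.
Via Anchor: 73% × 11% = 8.03%.
Total: 89% + 8.03% = 97.03%.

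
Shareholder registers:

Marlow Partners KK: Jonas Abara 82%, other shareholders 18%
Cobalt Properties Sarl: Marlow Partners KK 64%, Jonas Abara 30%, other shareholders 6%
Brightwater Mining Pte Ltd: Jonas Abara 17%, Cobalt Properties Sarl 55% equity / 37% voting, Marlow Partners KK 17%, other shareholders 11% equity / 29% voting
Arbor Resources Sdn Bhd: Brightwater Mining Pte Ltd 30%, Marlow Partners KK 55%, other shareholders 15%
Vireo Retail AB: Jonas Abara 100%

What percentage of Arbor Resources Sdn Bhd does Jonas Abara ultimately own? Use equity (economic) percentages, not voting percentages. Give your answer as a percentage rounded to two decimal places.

Jonas reaches Arbor along 5 paths.
Via Brightwater: 17% × 30% = 5.1%.
Via Marlow → Cobalt → Brightwater: 82% × 64% × 55% × 30% = 8.6592%.
Via Cobalt → Brightwater: 30% × 55% × 30% = 4.95%.
Via Marlow → Brightwater: 82% × 17% × 30% = 4.182%.
Via Marlow: 82% × 55% = 45.1%.
Total: 5.1% + 8.6592% + 4.95% + 4.182% + 45.1% = 67.9912%.
Rounded: 67.99%.

67.99%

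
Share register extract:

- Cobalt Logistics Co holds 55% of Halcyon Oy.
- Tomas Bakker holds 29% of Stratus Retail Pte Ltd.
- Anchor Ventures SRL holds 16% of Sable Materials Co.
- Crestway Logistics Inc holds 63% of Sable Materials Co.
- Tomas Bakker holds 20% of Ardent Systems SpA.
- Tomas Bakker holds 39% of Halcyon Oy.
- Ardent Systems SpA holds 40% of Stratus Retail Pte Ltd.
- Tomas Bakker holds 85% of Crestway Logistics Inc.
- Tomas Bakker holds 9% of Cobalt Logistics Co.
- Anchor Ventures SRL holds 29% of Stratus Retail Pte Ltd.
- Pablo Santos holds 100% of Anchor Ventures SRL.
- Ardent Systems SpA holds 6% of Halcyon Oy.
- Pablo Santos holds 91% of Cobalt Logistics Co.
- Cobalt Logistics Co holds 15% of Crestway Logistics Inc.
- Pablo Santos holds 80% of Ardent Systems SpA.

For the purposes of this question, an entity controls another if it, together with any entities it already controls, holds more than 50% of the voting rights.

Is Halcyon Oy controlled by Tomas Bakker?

No

Tomas holds 85% of Crestway, so Tomas controls Crestway.
Crestway holds 63% of Sable, so Tomas controls Sable.
In Halcyon, Tomas's side holds only 39%, not > 50%.
So Tomas does not control Halcyon.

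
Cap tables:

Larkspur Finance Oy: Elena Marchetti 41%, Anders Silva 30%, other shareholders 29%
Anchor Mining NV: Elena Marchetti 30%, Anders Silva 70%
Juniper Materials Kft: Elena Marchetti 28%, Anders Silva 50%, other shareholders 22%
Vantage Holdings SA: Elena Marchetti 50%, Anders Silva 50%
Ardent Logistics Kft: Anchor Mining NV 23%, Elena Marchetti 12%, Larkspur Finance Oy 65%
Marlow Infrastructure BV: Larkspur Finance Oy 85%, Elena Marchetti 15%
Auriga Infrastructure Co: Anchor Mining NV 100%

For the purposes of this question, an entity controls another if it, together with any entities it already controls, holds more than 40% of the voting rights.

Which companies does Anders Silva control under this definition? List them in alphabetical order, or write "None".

Anchor Mining NV, Auriga Infrastructure Co, Juniper Materials Kft, Vantage Holdings SA

Anders holds 70% of Anchor, so Anders controls Anchor.
Anders holds 50% of Juniper, so Anders controls Juniper.
Anders holds 50% of Vantage, so Anders controls Vantage.
Anchor holds 100% of Auriga, so Anders controls Auriga.
No other company's threshold is met.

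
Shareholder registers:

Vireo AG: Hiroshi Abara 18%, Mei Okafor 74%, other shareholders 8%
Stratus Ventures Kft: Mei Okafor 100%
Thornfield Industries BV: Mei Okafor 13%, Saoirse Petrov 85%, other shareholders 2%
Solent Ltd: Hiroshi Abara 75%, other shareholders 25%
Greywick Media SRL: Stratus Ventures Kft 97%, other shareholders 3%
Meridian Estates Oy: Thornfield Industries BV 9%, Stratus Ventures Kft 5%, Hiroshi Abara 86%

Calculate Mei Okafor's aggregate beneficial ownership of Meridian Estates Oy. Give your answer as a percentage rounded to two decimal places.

Mei reaches Meridian along 2 paths.
Via Thornfield: 13% × 9% = 1.17%.
Via Stratus: 100% × 5% = 5%.
Total: 1.17% + 5% = 6.17%.

6.17%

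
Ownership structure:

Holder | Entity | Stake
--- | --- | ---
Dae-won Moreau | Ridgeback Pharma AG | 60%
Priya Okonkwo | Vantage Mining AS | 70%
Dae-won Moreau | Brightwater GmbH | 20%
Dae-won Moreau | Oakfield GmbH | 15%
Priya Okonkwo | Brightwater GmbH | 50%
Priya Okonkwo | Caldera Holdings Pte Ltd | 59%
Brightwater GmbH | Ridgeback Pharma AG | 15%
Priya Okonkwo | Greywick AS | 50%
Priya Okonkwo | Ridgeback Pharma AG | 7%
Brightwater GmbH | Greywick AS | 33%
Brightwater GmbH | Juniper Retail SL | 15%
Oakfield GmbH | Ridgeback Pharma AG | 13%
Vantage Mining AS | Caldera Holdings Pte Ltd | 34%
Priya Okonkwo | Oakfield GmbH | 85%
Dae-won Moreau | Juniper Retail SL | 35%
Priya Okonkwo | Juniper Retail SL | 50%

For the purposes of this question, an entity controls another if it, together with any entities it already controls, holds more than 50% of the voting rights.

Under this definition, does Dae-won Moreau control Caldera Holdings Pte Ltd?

Dae-won holds 60% of Ridgeback, so Dae-won controls Ridgeback.
Neither Dae-won nor any entity Dae-won controls holds any voting interest in Caldera.
So Dae-won does not control Caldera.

No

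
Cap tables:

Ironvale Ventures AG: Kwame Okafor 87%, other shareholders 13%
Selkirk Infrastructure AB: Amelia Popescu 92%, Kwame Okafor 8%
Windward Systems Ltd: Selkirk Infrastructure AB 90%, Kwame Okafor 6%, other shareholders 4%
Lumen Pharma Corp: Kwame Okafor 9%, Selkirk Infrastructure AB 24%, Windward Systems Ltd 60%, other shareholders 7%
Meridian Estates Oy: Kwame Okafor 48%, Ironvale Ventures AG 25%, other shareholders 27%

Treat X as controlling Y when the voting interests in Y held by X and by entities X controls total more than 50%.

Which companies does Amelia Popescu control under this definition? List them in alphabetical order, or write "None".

Amelia holds 92% of Selkirk, so Amelia controls Selkirk.
Selkirk holds 90% of Windward, so Amelia controls Windward.
Selkirk and Windward together hold 24% + 60% = 84% of Lumen, so Amelia controls Lumen.
No other company's threshold is met.

Lumen Pharma Corp, Selkirk Infrastructure AB, Windward Systems Ltd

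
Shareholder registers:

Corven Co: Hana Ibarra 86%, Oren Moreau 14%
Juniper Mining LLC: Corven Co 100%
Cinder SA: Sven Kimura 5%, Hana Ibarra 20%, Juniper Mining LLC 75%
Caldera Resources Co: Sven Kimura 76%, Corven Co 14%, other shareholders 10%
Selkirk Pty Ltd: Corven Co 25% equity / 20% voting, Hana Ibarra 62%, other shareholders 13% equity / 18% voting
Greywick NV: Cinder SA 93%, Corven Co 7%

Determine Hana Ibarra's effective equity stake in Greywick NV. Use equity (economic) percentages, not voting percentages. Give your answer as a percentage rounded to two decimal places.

Hana reaches Greywick along 3 paths.
Via Cinder: 20% × 93% = 18.6%.
Via Corven → Juniper → Cinder: 86% × 100% × 75% × 93% = 59.985%.
Via Corven: 86% × 7% = 6.02%.
Total: 18.6% + 59.985% + 6.02% = 84.605%.
Rounded: 84.61%.

84.61%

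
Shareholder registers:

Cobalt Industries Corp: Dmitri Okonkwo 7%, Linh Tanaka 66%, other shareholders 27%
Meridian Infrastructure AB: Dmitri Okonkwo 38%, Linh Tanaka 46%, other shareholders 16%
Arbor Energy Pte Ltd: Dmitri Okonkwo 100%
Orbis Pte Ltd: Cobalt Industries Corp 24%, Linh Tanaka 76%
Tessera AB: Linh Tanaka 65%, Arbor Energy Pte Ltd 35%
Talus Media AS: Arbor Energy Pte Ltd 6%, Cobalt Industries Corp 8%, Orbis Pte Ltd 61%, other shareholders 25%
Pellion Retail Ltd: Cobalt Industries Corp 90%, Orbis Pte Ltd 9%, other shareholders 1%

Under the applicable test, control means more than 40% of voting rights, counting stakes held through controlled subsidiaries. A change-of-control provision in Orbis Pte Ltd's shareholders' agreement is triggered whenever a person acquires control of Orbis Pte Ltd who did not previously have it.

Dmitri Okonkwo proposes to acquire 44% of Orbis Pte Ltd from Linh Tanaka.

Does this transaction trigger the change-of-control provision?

Yes

The purchase adds only to Dmitri's holdings (Linh's stake shrinks), so Dmitri is the only person who could newly come to control Orbis.
Dmitri holds 100% of Arbor, so Dmitri controls Arbor.
Neither Dmitri nor any entity Dmitri controls holds any voting interest in Orbis.
So before the transaction, Dmitri does not control Orbis.
After the purchase, Dmitri holds 44% of Orbis directly, and Linh's stake falls to 32%.
Dmitri holds 44% of Orbis, so Dmitri controls Orbis.
Dmitri did not control Orbis before and does after, so the clause is triggered.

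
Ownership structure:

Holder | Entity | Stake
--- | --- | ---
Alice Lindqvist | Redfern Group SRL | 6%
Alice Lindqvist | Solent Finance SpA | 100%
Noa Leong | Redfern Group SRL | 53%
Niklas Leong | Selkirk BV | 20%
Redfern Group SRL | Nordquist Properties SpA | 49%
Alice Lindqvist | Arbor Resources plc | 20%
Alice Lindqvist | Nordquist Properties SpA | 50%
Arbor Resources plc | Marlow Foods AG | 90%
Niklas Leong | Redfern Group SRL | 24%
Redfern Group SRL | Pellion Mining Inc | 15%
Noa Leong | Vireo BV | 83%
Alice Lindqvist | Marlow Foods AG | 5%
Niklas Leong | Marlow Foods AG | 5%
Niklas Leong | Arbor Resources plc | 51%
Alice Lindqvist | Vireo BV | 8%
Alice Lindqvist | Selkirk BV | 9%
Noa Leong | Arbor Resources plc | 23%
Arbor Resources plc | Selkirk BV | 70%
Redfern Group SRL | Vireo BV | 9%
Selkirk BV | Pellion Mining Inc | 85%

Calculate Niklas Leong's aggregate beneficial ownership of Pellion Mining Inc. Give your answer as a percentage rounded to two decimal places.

Niklas reaches Pellion along 3 paths.
Via Redfern: 24% × 15% = 3.6%.
Via Arbor → Selkirk: 51% × 70% × 85% = 30.345%.
Via Selkirk: 20% × 85% = 17%.
Total: 3.6% + 30.345% + 17% = 50.945%.
Rounded: 50.95%.

50.95%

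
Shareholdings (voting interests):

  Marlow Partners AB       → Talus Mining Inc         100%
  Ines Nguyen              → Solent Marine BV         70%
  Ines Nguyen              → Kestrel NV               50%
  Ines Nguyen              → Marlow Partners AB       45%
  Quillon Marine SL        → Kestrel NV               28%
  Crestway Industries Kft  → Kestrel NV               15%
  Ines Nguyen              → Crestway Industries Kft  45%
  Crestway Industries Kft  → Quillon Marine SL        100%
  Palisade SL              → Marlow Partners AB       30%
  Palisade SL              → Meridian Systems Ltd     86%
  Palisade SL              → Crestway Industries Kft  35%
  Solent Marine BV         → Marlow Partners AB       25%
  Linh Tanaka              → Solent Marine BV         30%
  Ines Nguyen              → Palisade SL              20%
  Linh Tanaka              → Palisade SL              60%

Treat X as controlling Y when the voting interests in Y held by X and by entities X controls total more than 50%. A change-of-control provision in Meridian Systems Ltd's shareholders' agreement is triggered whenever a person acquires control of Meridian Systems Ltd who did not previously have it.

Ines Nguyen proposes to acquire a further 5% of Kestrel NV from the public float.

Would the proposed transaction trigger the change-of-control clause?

No

The purchase changes only Ines's holdings, so Ines is the only person who could newly come to control Meridian.
Ines holds 70% of Solent, so Ines controls Solent.
Ines and Solent together hold 45% + 25% = 70% of Marlow, so Ines controls Marlow.
Marlow holds 100% of Talus, so Ines controls Talus.
Neither Ines nor any entity Ines controls holds any voting interest in Meridian.
So before the transaction, Ines does not control Meridian.
After the purchase, Ines's direct stake in Kestrel rises to 50% + 5% = 55%.
Ines holds 55% of Kestrel, so Ines controls Kestrel.
After the transaction, neither Ines nor any entity Ines controls holds a voting interest in Meridian, so Ines still does not control it.
No new person acquires control, so the clause is not triggered.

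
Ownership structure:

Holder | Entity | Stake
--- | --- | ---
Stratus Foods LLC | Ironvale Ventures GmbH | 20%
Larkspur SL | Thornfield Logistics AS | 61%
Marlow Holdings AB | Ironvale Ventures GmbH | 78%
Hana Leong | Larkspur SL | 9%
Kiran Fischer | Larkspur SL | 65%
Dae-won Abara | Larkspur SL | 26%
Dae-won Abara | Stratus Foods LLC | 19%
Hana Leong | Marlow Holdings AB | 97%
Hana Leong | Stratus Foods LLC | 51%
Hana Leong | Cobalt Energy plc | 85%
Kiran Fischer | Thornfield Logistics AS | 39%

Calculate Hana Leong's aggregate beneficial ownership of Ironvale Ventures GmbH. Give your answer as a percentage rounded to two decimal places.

Hana reaches Ironvale along 2 paths.
Via Stratus: 51% × 20% = 10.2%.
Via Marlow: 97% × 78% = 75.66%.
Total: 10.2% + 75.66% = 85.86%.

85.86%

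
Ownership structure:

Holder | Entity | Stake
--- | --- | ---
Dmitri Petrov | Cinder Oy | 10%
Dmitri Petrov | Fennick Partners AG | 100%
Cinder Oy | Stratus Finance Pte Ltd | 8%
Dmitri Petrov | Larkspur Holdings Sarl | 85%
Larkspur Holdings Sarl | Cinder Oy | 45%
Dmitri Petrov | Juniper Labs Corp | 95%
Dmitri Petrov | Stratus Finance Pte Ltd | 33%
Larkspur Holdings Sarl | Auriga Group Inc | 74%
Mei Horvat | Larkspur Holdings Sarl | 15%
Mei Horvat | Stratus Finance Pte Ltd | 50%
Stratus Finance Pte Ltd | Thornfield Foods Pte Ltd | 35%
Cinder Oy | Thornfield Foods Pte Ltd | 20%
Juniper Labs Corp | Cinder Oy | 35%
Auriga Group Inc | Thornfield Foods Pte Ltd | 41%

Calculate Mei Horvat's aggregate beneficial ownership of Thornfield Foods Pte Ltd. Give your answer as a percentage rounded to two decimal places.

Mei reaches Thornfield along 4 paths.
Via Larkspur → Cinder: 15% × 45% × 20% = 1.35%.
Via Larkspur → Auriga: 15% × 74% × 41% = 4.551%.
Via Stratus: 50% × 35% = 17.5%.
Via Larkspur → Cinder → Stratus: 15% × 45% × 8% × 35% = 0.189%.
Total: 1.35% + 4.551% + 17.5% + 0.189% = 23.59%.

23.59%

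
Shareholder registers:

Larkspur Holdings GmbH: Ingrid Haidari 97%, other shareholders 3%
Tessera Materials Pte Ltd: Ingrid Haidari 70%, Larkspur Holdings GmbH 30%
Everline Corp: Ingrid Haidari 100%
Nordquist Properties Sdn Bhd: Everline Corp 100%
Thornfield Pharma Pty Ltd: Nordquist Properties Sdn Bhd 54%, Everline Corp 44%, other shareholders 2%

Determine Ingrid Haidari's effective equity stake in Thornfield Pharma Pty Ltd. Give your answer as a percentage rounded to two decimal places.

Ingrid reaches Thornfield along 2 paths.
Via Everline → Nordquist: 100% × 100% × 54% = 54%.
Via Everline: 100% × 44% = 44%.
Total: 54% + 44% = 98%.
Rounded: 98.00%.

98.00%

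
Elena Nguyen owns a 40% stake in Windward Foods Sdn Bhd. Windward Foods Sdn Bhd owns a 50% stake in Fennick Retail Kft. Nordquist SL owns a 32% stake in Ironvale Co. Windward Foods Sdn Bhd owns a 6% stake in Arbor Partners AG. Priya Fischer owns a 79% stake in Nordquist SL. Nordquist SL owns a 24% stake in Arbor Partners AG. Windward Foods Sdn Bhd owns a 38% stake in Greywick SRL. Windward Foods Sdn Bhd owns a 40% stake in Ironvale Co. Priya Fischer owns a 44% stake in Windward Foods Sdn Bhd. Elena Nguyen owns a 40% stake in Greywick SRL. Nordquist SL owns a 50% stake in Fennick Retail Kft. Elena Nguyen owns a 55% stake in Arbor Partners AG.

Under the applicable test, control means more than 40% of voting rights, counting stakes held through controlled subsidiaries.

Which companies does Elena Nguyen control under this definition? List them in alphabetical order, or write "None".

Elena holds 55% of Arbor, so Elena controls Arbor.
No other company's threshold is met.

Arbor Partners AG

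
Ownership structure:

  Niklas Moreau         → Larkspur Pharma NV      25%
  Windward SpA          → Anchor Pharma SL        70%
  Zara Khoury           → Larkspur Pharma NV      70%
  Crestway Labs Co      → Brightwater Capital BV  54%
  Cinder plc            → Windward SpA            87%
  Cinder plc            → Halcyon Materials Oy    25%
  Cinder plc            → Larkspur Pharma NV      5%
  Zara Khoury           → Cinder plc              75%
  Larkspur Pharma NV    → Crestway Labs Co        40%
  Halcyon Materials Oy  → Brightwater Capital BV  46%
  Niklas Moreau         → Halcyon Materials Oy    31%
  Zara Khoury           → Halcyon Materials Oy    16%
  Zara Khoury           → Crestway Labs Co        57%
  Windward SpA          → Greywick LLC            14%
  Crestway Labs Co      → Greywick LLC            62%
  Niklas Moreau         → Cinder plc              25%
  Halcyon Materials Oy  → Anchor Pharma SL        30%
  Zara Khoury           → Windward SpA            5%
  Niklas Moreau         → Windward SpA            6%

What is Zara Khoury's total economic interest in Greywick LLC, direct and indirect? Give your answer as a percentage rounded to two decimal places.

Zara reaches Greywick along 5 paths.
Via Crestway: 57% × 62% = 35.34%.
Via Larkspur → Crestway: 70% × 40% × 62% = 17.36%.
Via Cinder → Larkspur → Crestway: 75% × 5% × 40% × 62% = 0.93%.
Via Cinder → Windward: 75% × 87% × 14% = 9.135%.
Via Windward: 5% × 14% = 0.7%.
Total: 35.34% + 17.36% + 0.93% + 9.135% + 0.7% = 63.465%.
Rounded: 63.47%.

63.47%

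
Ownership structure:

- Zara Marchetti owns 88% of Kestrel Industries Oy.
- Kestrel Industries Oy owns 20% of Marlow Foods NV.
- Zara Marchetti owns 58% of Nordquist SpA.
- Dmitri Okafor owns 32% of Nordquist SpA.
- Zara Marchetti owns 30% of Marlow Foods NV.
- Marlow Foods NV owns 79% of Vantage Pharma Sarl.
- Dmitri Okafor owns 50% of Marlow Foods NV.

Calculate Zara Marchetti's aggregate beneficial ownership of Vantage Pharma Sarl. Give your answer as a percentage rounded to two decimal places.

Zara reaches Vantage along 2 paths.
Via Marlow: 30% × 79% = 23.7%.
Via Kestrel → Marlow: 88% × 20% × 79% = 13.904%.
Total: 23.7% + 13.904% = 37.604%.
Rounded: 37.60%.

37.60%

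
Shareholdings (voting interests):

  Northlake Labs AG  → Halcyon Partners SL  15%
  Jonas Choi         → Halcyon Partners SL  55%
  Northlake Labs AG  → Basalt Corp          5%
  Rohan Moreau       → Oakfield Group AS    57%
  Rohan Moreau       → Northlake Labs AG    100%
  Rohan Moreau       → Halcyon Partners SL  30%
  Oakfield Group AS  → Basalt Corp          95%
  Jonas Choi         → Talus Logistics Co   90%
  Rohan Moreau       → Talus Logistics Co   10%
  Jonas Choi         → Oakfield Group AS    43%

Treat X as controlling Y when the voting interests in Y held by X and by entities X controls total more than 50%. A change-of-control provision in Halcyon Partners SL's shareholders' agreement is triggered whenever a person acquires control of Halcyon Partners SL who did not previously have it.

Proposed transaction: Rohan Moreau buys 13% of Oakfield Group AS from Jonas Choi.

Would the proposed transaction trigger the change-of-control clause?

No

The purchase adds only to Rohan's holdings (Jonas's stake shrinks), so Rohan is the only person who could newly come to control Halcyon.
Rohan holds 100% of Northlake, so Rohan controls Northlake.
Rohan holds 57% of Oakfield, so Rohan controls Oakfield.
Oakfield and Northlake together hold 95% + 5% = 100% of Basalt, so Rohan controls Basalt.
In Halcyon, Rohan's side holds only 30% + 15% = 45%, not > 50%.
So before the transaction, Rohan does not control Halcyon.
After the purchase, Rohan's direct stake in Oakfield rises to 57% + 13% = 70%, and Jonas's stake falls to 30%.
Rohan holds 70% of Oakfield, so Rohan controls Oakfield.
After the transaction, Rohan's side holds 30% + 15% = 45% of Halcyon, not > 50%, so Rohan still does not control Halcyon.
No new person acquires control, so the clause is not triggered.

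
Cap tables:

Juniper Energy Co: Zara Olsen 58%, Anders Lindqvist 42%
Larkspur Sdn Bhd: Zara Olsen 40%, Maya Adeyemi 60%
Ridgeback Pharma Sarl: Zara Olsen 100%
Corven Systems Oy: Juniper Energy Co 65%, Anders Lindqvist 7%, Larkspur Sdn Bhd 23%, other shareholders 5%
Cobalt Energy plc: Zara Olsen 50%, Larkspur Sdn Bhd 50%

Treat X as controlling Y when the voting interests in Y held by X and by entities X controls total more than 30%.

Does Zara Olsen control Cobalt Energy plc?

Zara holds 40% of Larkspur, so Zara controls Larkspur.
Zara and Larkspur together hold 50% + 50% = 100% of Cobalt, so Zara controls Cobalt.

Yes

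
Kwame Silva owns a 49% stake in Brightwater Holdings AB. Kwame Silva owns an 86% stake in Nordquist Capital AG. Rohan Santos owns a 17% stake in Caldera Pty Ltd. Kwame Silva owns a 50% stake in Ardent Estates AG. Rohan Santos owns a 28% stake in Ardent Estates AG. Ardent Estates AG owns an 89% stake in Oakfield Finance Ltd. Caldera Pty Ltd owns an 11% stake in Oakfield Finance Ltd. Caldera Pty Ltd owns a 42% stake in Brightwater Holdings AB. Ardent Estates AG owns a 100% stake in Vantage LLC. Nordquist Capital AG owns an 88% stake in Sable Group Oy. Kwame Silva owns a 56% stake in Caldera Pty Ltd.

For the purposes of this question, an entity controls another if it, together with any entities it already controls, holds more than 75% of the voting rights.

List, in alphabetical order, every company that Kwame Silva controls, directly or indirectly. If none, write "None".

Kwame holds 86% of Nordquist, so Kwame controls Nordquist.
Nordquist holds 88% of Sable, so Kwame controls Sable.
No other company's threshold is met.

Nordquist Capital AG, Sable Group Oy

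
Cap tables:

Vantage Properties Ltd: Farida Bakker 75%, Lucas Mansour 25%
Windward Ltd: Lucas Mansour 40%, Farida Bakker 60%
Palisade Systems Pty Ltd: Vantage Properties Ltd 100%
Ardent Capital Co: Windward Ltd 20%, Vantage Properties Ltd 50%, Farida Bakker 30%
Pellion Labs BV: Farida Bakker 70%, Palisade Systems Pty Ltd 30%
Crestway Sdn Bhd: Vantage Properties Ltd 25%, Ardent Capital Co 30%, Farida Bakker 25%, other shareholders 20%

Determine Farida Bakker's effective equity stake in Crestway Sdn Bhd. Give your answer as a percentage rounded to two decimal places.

67.60%

Farida reaches Crestway along 5 paths.
Via Vantage: 75% × 25% = 18.75%.
Via Windward → Ardent: 60% × 20% × 30% = 3.6%.
Via Vantage → Ardent: 75% × 50% × 30% = 11.25%.
Via Ardent: 30% × 30% = 9%.
Direct stake: 25% = 25%.
Total: 18.75% + 3.6% + 11.25% + 9% + 25% = 67.6%.
Rounded: 67.60%.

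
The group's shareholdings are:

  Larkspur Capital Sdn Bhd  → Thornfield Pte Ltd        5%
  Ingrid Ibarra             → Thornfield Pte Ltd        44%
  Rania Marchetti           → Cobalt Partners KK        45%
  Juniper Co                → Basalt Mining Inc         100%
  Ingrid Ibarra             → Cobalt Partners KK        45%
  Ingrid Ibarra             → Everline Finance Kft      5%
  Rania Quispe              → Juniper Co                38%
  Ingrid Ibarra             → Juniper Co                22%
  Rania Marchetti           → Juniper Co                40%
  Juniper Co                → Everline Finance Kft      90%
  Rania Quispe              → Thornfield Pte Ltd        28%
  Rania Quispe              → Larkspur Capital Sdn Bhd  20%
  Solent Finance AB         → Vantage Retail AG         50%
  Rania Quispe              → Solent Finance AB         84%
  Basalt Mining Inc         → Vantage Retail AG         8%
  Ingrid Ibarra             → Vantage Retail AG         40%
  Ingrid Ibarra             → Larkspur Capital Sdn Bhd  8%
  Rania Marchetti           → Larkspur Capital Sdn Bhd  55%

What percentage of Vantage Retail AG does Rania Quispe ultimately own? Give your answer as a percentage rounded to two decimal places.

Rania Quispe reaches Vantage along 2 paths.
Via Solent: 84% × 50% = 42%.
Via Juniper → Basalt: 38% × 100% × 8% = 3.04%.
Total: 42% + 3.04% = 45.04%.

45.04%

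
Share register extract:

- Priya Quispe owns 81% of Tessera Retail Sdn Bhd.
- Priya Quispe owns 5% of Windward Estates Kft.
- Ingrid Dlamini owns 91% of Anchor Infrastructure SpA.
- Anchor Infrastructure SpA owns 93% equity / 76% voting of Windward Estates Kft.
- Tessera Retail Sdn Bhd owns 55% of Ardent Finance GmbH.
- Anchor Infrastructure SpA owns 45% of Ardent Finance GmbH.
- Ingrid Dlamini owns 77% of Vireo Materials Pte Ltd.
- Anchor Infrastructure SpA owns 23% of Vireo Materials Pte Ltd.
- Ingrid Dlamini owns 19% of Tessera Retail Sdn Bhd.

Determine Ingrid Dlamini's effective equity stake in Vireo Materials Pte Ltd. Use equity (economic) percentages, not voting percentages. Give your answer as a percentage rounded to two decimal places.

97.93%

Ingrid reaches Vireo along 2 paths.
Via Anchor: 91% × 23% = 20.93%.
Direct stake: 77% = 77%.
Total: 20.93% + 77% = 97.93%.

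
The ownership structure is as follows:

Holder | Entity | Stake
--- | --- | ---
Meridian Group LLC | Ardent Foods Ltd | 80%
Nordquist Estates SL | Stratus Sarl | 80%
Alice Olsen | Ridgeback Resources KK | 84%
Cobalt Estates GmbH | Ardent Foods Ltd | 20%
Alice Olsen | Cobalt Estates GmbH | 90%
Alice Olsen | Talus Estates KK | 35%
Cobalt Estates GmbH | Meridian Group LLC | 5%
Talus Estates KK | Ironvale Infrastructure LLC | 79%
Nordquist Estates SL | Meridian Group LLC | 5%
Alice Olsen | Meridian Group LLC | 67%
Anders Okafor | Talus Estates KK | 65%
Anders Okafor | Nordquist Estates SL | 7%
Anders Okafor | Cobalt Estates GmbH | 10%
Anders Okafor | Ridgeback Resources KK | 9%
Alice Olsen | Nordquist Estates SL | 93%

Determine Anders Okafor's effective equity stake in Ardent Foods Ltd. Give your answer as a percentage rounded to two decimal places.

Anders reaches Ardent along 3 paths.
Via Cobalt: 10% × 20% = 2%.
Via Nordquist → Meridian: 7% × 5% × 80% = 0.28%.
Via Cobalt → Meridian: 10% × 5% × 80% = 0.4%.
Total: 2% + 0.28% + 0.4% = 2.68%.

2.68%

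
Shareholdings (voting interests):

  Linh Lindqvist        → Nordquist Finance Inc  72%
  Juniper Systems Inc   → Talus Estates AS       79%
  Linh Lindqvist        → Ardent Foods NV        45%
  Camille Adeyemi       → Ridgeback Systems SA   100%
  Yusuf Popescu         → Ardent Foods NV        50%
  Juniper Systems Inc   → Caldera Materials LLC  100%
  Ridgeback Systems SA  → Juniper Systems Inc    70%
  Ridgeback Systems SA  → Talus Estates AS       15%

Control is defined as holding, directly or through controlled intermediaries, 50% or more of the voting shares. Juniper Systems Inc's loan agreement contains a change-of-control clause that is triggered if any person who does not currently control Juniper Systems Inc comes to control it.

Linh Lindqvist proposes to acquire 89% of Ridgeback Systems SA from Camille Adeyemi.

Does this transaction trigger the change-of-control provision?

The purchase adds only to Linh's holdings (Camille's stake shrinks), so Linh is the only person who could newly come to control Juniper.
Linh holds 72% of Nordquist, so Linh controls Nordquist.
Neither Linh nor any entity Linh controls holds any voting interest in Juniper.
So before the transaction, Linh does not control Juniper.
After the purchase, Linh holds 89% of Ridgeback directly, and Camille's stake falls to 11%.
Linh holds 89% of Ridgeback, so Linh controls Ridgeback.
Ridgeback holds 70% of Juniper, so Linh controls Juniper.
Linh did not control Juniper before and does after, so the clause is triggered.

Yes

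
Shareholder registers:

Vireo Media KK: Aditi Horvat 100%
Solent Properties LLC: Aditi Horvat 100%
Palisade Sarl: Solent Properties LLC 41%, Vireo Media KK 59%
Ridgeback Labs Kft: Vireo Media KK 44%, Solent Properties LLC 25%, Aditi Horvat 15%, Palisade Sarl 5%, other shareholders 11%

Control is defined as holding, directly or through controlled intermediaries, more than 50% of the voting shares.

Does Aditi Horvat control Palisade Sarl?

Yes

Aditi holds 100% of Solent, so Aditi controls Solent.
Aditi holds 100% of Vireo, so Aditi controls Vireo.
Solent and Vireo together hold 41% + 59% = 100% of Palisade, so Aditi controls Palisade.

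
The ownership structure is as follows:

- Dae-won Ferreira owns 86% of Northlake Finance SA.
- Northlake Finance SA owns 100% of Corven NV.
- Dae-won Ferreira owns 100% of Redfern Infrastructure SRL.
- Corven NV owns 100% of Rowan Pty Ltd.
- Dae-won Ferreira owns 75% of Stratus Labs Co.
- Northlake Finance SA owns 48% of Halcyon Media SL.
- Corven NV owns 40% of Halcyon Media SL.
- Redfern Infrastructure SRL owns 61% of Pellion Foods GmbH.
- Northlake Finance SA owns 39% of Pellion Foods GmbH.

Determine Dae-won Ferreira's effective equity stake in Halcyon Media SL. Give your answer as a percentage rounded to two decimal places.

Dae-won reaches Halcyon along 2 paths.
Via Northlake → Corven: 86% × 100% × 40% = 34.4%.
Via Northlake: 86% × 48% = 41.28%.
Total: 34.4% + 41.28% = 75.68%.

75.68%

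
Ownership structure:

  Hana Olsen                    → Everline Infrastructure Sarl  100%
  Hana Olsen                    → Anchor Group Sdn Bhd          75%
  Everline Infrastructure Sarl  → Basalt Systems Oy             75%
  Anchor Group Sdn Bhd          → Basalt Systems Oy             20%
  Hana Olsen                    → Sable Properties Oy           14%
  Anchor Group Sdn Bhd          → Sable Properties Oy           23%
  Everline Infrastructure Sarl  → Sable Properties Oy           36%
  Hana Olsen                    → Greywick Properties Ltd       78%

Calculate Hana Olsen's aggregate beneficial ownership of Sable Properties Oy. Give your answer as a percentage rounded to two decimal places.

67.25%

Hana reaches Sable along 3 paths.
Via Everline: 100% × 36% = 36%.
Via Anchor: 75% × 23% = 17.25%.
Direct stake: 14% = 14%.
Total: 36% + 17.25% + 14% = 67.25%.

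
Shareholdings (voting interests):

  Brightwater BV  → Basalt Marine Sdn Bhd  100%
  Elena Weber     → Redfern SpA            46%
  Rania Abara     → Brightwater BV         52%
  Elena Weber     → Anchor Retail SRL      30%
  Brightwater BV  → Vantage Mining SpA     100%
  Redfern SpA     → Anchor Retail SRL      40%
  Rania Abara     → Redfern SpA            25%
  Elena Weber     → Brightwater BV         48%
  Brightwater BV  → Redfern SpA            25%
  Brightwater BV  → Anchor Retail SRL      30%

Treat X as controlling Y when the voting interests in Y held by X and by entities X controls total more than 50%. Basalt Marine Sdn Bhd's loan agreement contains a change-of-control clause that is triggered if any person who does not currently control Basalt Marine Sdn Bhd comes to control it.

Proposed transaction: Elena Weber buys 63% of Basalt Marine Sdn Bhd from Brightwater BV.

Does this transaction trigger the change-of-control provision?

Yes

The purchase adds only to Elena's holdings (Brightwater's stake shrinks), so Elena is the only person who could newly come to control Basalt.
Elena's largest direct stake is 48% in Brightwater, which does not meet the threshold, so Elena controls no company.
Neither Elena nor any entity Elena controls holds any voting interest in Basalt.
So before the transaction, Elena does not control Basalt.
After the purchase, Elena holds 63% of Basalt directly, and Brightwater's stake falls to 37%.
Elena holds 63% of Basalt, so Elena controls Basalt.
Elena did not control Basalt before and does after, so the clause is triggered.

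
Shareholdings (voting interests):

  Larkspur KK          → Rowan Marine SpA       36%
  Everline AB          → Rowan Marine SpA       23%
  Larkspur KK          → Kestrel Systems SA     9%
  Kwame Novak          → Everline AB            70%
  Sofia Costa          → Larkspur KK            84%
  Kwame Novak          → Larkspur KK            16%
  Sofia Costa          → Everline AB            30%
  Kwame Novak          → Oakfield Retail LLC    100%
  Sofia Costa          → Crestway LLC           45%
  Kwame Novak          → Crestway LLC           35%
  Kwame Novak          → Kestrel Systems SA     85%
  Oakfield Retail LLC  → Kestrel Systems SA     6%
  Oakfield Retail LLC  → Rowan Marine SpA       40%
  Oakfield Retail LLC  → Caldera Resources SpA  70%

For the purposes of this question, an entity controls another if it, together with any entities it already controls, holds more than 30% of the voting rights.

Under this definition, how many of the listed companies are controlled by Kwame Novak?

6

Kwame holds 70% of Everline, so Kwame controls Everline.
Kwame holds 100% of Oakfield, so Kwame controls Oakfield.
Kwame holds 35% of Crestway, so Kwame controls Crestway.
Oakfield and Everline together hold 40% + 23% = 63% of Rowan, so Kwame controls Rowan.
Kwame and Oakfield together hold 85% + 6% = 91% of Kestrel, so Kwame controls Kestrel.
Oakfield holds 70% of Caldera, so Kwame controls Caldera.
No other company's threshold is met.
Kwame controls 6 companies.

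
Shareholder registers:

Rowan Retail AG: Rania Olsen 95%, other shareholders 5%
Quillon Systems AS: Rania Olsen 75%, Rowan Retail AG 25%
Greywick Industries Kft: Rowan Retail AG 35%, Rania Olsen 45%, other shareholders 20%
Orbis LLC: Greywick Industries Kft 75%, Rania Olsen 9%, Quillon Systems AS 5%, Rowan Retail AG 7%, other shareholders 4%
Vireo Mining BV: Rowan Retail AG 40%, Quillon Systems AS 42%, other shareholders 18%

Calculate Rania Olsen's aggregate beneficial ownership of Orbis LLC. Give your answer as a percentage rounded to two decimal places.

79.28%

Rania reaches Orbis along 6 paths.
Via Rowan → Greywick: 95% × 35% × 75% = 24.9375%.
Via Greywick: 45% × 75% = 33.75%.
Direct stake: 9% = 9%.
Via Quillon: 75% × 5% = 3.75%.
Via Rowan → Quillon: 95% × 25% × 5% = 1.1875%.
Via Rowan: 95% × 7% = 6.65%.
Total: 24.9375% + 33.75% + 9% + 3.75% + 1.1875% + 6.65% = 79.275%.
Rounded: 79.28%.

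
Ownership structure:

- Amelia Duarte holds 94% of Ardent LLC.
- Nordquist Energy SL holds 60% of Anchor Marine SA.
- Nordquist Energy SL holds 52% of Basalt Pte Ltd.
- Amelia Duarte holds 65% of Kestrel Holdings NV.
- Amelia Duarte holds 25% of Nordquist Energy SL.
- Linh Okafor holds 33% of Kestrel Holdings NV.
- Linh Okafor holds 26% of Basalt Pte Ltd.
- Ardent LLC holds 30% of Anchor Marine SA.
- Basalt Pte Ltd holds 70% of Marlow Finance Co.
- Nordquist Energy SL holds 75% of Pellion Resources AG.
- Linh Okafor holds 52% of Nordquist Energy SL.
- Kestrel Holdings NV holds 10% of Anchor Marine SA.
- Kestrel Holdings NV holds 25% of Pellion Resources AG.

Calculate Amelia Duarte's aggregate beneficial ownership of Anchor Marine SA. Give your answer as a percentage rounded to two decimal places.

49.70%

Amelia reaches Anchor along 3 paths.
Via Kestrel: 65% × 10% = 6.5%.
Via Ardent: 94% × 30% = 28.2%.
Via Nordquist: 25% × 60% = 15%.
Total: 6.5% + 28.2% + 15% = 49.7%.
Rounded: 49.70%.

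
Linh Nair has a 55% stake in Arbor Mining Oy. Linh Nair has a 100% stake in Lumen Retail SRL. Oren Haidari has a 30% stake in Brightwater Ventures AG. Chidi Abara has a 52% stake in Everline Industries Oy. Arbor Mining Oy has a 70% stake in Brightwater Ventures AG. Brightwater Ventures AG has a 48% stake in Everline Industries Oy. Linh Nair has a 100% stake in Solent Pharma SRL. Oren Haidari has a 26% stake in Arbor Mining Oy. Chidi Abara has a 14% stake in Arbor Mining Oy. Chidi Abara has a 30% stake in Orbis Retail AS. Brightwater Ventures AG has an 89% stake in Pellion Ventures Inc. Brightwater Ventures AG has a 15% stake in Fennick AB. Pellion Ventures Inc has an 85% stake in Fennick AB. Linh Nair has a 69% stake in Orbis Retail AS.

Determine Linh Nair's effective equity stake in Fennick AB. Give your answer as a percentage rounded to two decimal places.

34.90%

Linh reaches Fennick along 2 paths.
Via Arbor → Brightwater: 55% × 70% × 15% = 5.775%.
Via Arbor → Brightwater → Pellion: 55% × 70% × 89% × 85% = 29.12525%.
Total: 5.775% + 29.12525% = 34.90025%.
Rounded: 34.90%.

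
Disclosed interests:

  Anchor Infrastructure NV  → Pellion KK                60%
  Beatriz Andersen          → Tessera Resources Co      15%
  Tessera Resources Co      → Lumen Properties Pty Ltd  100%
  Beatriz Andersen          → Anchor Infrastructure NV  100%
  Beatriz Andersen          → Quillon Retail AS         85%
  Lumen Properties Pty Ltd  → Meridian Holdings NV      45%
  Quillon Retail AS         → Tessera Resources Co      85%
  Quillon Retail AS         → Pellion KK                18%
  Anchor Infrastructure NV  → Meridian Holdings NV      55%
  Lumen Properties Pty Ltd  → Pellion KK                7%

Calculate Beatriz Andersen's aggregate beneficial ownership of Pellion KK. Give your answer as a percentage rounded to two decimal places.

81.41%

Beatriz reaches Pellion along 4 paths.
Via Quillon → Tessera → Lumen: 85% × 85% × 100% × 7% = 5.0575%.
Via Tessera → Lumen: 15% × 100% × 7% = 1.05%.
Via Anchor: 100% × 60% = 60%.
Via Quillon: 85% × 18% = 15.3%.
Total: 5.0575% + 1.05% + 60% + 15.3% = 81.4075%.
Rounded: 81.41%.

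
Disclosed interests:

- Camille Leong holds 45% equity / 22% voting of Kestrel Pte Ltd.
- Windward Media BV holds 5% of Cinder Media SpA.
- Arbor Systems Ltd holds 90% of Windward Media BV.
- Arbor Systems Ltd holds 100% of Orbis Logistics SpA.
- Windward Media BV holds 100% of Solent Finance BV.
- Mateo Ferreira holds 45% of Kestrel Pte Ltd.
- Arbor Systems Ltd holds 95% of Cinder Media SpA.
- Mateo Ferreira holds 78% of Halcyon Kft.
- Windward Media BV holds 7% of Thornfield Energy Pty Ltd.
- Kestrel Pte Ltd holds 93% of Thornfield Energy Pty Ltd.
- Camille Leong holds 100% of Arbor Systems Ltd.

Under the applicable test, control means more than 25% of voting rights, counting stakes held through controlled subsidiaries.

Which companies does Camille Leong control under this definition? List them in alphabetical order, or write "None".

Arbor Systems Ltd, Cinder Media SpA, Orbis Logistics SpA, Solent Finance BV, Windward Media BV

Camille holds 100% of Arbor, so Camille controls Arbor.
Arbor holds 90% of Windward, so Camille controls Windward.
Windward holds 100% of Solent, so Camille controls Solent.
Windward and Arbor together hold 5% + 95% = 100% of Cinder, so Camille controls Cinder.
Arbor holds 100% of Orbis, so Camille controls Orbis.
No other company's threshold is met.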